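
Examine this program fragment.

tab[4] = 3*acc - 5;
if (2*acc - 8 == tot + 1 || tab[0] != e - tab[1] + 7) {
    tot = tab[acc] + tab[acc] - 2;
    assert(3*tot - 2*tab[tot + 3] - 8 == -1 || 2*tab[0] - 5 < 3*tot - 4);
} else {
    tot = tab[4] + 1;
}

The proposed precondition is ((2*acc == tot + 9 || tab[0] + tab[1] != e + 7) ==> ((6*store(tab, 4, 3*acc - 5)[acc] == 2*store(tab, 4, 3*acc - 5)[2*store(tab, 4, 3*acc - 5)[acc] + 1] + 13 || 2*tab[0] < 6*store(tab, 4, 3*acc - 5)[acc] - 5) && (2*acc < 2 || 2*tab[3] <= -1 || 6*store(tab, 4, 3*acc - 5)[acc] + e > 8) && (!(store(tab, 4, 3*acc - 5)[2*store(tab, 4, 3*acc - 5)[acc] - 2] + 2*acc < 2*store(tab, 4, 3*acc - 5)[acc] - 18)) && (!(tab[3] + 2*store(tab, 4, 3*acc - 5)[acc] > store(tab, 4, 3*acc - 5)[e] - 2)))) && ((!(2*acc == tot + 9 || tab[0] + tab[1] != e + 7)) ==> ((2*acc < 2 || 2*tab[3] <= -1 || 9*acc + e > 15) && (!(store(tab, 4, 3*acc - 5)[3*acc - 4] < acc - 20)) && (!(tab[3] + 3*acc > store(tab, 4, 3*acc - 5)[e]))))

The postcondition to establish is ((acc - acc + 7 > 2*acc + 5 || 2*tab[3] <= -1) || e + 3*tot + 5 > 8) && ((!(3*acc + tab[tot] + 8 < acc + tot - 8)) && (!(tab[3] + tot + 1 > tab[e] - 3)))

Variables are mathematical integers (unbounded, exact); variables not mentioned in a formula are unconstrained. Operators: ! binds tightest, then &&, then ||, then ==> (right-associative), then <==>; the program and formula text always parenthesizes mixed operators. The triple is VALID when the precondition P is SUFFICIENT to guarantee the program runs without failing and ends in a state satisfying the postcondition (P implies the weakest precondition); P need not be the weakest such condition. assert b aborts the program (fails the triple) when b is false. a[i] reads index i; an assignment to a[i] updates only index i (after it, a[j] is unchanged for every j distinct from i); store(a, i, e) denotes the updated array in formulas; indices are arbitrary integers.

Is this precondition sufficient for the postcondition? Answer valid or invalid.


Working backward. After the program, the postcondition ((acc - acc + 7 > 2*acc + 5 || 2*tab[3] <= -1) || e + 3*tot + 5 > 8) && ((!(3*acc + tab[tot] + 8 < acc + tot - 8)) && (!(tab[3] + tot + 1 > tab[e] - 3))) must hold; in canonical form it is (2*acc < 2 || 2*tab[3] <= -1 || e + 3*tot > 3) && (!(tab[tot] + 2*acc < tot - 16)) && (!(tab[3] + tot > tab[e] - 4)).
Then branch requires (6*tab[acc] == 2*tab[2*tab[acc] + 1] + 13 || 2*tab[0] < 6*tab[acc] - 5) && (2*acc < 2 || 2*tab[3] <= -1 || 6*tab[acc] + e > 9) && (!(tab[2*tab[acc] - 2] + 2*acc < 2*tab[acc] - 18)) && (!(tab[3] + 2*tab[acc] > tab[e] - 2)); else branch requires (2*acc < 2 || 2*tab[3] <= -1 || 3*tab[4] + e > 0) && (!(tab[tab[4] + 1] + 2*acc < tab[4] - 15)) && (!(tab[3] + tab[4] > tab[e] - 5)).
Before the if: ((2*acc == tot + 9 || tab[0] + tab[1] != e + 7) ==> ((6*tab[acc] == 2*tab[2*tab[acc] + 1] + 13 || 2*tab[0] < 6*tab[acc] - 5) && (2*acc < 2 || 2*tab[3] <= -1 || 6*tab[acc] + e > 9) && (!(tab[2*tab[acc] - 2] + 2*acc < 2*tab[acc] - 18)) && (!(tab[3] + 2*tab[acc] > tab[e] - 2)))) && ((!(2*acc == tot + 9 || tab[0] + tab[1] != e + 7)) ==> ((2*acc < 2 || 2*tab[3] <= -1 || 3*tab[4] + e > 0) && (!(tab[tab[4] + 1] + 2*acc < tab[4] - 15)) && (!(tab[3] + tab[4] > tab[e] - 5))))
Before tab[4] := 3*acc - 5: ((2*acc == tot + 9 || tab[0] + tab[1] != e + 7) ==> ((6*store(tab, 4, 3*acc - 5)[acc] == 2*store(tab, 4, 3*acc - 5)[2*store(tab, 4, 3*acc - 5)[acc] + 1] + 13 || 2*tab[0] < 6*store(tab, 4, 3*acc - 5)[acc] - 5) && (2*acc < 2 || 2*tab[3] <= -1 || 6*store(tab, 4, 3*acc - 5)[acc] + e > 9) && (!(store(tab, 4, 3*acc - 5)[2*store(tab, 4, 3*acc - 5)[acc] - 2] + 2*acc < 2*store(tab, 4, 3*acc - 5)[acc] - 18)) && (!(tab[3] + 2*store(tab, 4, 3*acc - 5)[acc] > store(tab, 4, 3*acc - 5)[e] - 2)))) && ((!(2*acc == tot + 9 || tab[0] + tab[1] != e + 7)) ==> ((2*acc < 2 || 2*tab[3] <= -1 || 9*acc + e > 15) && (!(store(tab, 4, 3*acc - 5)[3*acc - 4] < acc - 20)) && (!(tab[3] + 3*acc > store(tab, 4, 3*acc - 5)[e]))))
The weakest precondition is ((2*acc == tot + 9 || tab[0] + tab[1] != e + 7) ==> ((6*store(tab, 4, 3*acc - 5)[acc] == 2*store(tab, 4, 3*acc - 5)[2*store(tab, 4, 3*acc - 5)[acc] + 1] + 13 || 2*tab[0] < 6*store(tab, 4, 3*acc - 5)[acc] - 5) && (2*acc < 2 || 2*tab[3] <= -1 || 6*store(tab, 4, 3*acc - 5)[acc] + e > 9) && (!(store(tab, 4, 3*acc - 5)[2*store(tab, 4, 3*acc - 5)[acc] - 2] + 2*acc < 2*store(tab, 4, 3*acc - 5)[acc] - 18)) && (!(tab[3] + 2*store(tab, 4, 3*acc - 5)[acc] > store(tab, 4, 3*acc - 5)[e] - 2)))) && ((!(2*acc == tot + 9 || tab[0] + tab[1] != e + 7)) ==> ((2*acc < 2 || 2*tab[3] <= -1 || 9*acc + e > 15) && (!(store(tab, 4, 3*acc - 5)[3*acc - 4] < acc - 20)) && (!(tab[3] + 3*acc > store(tab, 4, 3*acc - 5)[e])))).
Check whether ((2*acc == tot + 9 || tab[0] + tab[1] != e + 7) ==> ((6*store(tab, 4, 3*acc - 5)[acc] == 2*store(tab, 4, 3*acc - 5)[2*store(tab, 4, 3*acc - 5)[acc] + 1] + 13 || 2*tab[0] < 6*store(tab, 4, 3*acc - 5)[acc] - 5) && (2*acc < 2 || 2*tab[3] <= -1 || 6*store(tab, 4, 3*acc - 5)[acc] + e > 8) && (!(store(tab, 4, 3*acc - 5)[2*store(tab, 4, 3*acc - 5)[acc] - 2] + 2*acc < 2*store(tab, 4, 3*acc - 5)[acc] - 18)) && (!(tab[3] + 2*store(tab, 4, 3*acc - 5)[acc] > store(tab, 4, 3*acc - 5)[e] - 2)))) && ((!(2*acc == tot + 9 || tab[0] + tab[1] != e + 7)) ==> ((2*acc < 2 || 2*tab[3] <= -1 || 9*acc + e > 15) && (!(store(tab, 4, 3*acc - 5)[3*acc - 4] < acc - 20)) && (!(tab[3] + 3*acc > store(tab, 4, 3*acc - 5)[e])))) implies it.
Countermodel: at the initial state acc = 1, e = 129783, tab = {[-43260] = -9, [-43257] = 2, [-1] = -2, [0] = -64890, [1] = -21629, [3] = 629, [4] = 2, [129783] = 632, elsewhere 2}, tot = -6, the precondition holds but the weakest precondition fails.
Answer: invalid


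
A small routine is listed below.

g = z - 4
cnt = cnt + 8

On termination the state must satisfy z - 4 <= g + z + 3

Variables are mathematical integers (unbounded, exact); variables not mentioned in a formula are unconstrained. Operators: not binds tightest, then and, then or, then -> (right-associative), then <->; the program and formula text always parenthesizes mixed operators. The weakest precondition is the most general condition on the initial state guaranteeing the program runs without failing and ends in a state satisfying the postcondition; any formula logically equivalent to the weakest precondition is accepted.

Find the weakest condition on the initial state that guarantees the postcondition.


Working backward. After the program, the postcondition z - 4 <= g + z + 3 must hold; in canonical form it is g >= -7.
Before cnt := cnt + 8: g >= -7
Before g := z - 4: z >= -3
Answer: WP = z >= -3


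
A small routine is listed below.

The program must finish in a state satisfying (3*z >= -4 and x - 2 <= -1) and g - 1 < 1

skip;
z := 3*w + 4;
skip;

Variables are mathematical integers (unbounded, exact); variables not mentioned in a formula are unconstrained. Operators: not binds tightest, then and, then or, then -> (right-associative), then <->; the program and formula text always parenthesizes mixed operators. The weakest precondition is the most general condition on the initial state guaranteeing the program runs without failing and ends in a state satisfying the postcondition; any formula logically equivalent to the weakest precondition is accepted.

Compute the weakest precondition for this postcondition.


Working backward. After the program, the postcondition (3*z >= -4 and x - 2 <= -1) and g - 1 < 1 must hold; in canonical form it is 3*z >= -4 and x <= 1 and g < 2.
Before skip: 3*z >= -4 and x <= 1 and g < 2
Before z := 3*w + 4: 9*w >= -16 and x <= 1 and g < 2
Before skip: 9*w >= -16 and x <= 1 and g < 2
Answer: WP = 9*w >= -16 and x <= 1 and g < 2


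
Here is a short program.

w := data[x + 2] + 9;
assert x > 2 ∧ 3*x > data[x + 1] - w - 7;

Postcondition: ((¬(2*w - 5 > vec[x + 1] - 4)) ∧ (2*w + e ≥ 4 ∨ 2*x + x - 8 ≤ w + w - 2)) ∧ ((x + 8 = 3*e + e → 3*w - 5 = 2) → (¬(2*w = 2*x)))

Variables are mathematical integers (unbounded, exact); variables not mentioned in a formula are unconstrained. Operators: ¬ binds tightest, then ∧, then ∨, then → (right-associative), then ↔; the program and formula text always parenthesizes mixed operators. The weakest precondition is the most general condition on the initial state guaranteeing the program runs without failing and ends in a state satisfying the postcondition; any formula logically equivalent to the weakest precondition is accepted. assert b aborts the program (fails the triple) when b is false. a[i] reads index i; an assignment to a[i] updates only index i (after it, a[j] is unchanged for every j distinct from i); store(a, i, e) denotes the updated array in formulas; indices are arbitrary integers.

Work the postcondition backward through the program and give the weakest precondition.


Working backward. After the program, the postcondition ((¬(2*w - 5 > vec[x + 1] - 4)) ∧ (2*w + e ≥ 4 ∨ 2*x + x - 8 ≤ w + w - 2)) ∧ ((x + 8 = 3*e + e → 3*w - 5 = 2) → (¬(2*w = 2*x))) must hold; in canonical form it is (¬(2*w > vec[x + 1] + 1)) ∧ (e + 2*w ≥ 4 ∨ 3*x ≤ 2*w + 6) ∧ ((x = 4*e - 8 → 3*w = 7) → (¬(2*w = 2*x))).
Before assert x > 2 ∧ 3*x > data[x + 1] - w - 7: x > 2 ∧ w + 3*x > data[x + 1] - 7 ∧ (¬(2*w > vec[x + 1] + 1)) ∧ (e + 2*w ≥ 4 ∨ 3*x ≤ 2*w + 6) ∧ ((x = 4*e - 8 → 3*w = 7) → (¬(2*w = 2*x)))
Before w := data[x + 2] + 9: x > 2 ∧ data[x + 2] + 3*x > data[x + 1] - 16 ∧ (¬(2*data[x + 2] > vec[x + 1] - 17)) ∧ (2*data[x + 2] + e ≥ -14 ∨ 3*x ≤ 2*data[x + 2] + 24) ∧ ((x = 4*e - 8 → 3*data[x + 2] = -20) → (¬(2*data[x + 2] = 2*x - 18)))
Answer: WP = x > 2 ∧ data[x + 2] + 3*x > data[x + 1] - 16 ∧ (¬(2*data[x + 2] > vec[x + 1] - 17)) ∧ (2*data[x + 2] + e ≥ -14 ∨ 3*x ≤ 2*data[x + 2] + 24) ∧ ((x = 4*e - 8 → 3*data[x + 2] = -20) → (¬(2*data[x + 2] = 2*x - 18)))


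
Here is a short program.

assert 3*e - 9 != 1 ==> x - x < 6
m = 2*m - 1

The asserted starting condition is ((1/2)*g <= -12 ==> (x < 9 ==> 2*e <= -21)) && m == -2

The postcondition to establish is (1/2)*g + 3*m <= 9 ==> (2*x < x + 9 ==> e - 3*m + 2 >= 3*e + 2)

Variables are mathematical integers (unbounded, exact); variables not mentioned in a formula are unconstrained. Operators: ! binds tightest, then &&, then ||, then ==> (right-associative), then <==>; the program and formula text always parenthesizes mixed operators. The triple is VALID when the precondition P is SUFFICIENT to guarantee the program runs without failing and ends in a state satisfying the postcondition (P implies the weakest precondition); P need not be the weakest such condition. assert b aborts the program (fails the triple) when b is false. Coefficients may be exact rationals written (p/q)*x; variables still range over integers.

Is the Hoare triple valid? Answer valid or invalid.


Working backward. After the program, the postcondition (1/2)*g + 3*m <= 9 ==> (2*x < x + 9 ==> e - 3*m + 2 >= 3*e + 2) must hold; in canonical form it is (1/2)*g + 3*m <= 9 ==> (x < 9 ==> 2*e + 3*m <= 0).
Before m := 2*m - 1: (1/2)*g + 6*m <= 12 ==> (x < 9 ==> 2*e + 6*m <= 3)
Before assert 3*e - 9 != 1 ==> x - x < 6: (1/2)*g + 6*m <= 12 ==> (x < 9 ==> 2*e + 6*m <= 3)
The weakest precondition is (1/2)*g + 6*m <= 12 ==> (x < 9 ==> 2*e + 6*m <= 3).
Check whether ((1/2)*g <= -12 ==> (x < 9 ==> 2*e <= -21)) && m == -2 implies it.
Countermodel: at the initial state e = 8, g = 0, m = -2, x = 8, the precondition holds but the weakest precondition fails.
Answer: invalid


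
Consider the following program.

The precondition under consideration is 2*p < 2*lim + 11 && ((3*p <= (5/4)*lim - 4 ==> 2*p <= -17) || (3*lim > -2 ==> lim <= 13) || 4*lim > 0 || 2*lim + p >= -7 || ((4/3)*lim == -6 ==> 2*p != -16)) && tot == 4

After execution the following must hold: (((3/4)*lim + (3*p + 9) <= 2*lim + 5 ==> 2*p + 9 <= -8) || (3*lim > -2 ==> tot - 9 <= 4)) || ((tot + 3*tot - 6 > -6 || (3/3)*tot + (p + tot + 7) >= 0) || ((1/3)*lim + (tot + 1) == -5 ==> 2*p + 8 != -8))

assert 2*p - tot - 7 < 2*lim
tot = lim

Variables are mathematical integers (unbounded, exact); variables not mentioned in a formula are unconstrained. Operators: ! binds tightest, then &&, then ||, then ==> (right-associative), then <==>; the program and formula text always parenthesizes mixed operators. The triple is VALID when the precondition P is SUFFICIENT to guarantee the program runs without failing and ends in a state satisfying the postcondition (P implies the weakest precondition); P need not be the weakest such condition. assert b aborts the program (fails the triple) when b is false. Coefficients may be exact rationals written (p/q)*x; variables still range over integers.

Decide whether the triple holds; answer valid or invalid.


Working backward. After the program, the postcondition (((3/4)*lim + (3*p + 9) <= 2*lim + 5 ==> 2*p + 9 <= -8) || (3*lim > -2 ==> tot - 9 <= 4)) || ((tot + 3*tot - 6 > -6 || (3/3)*tot + (p + tot + 7) >= 0) || ((1/3)*lim + (tot + 1) == -5 ==> 2*p + 8 != -8)) must hold; in canonical form it is (3*p <= (5/4)*lim - 4 ==> 2*p <= -17) || (3*lim > -2 ==> tot <= 13) || 4*tot > 0 || p + 2*tot >= -7 || ((1/3)*lim + tot == -6 ==> 2*p != -16).
Before tot := lim: (3*p <= (5/4)*lim - 4 ==> 2*p <= -17) || (3*lim > -2 ==> lim <= 13) || 4*lim > 0 || 2*lim + p >= -7 || ((4/3)*lim == -6 ==> 2*p != -16)
Before assert 2*p - tot - 7 < 2*lim: 2*p < 2*lim + tot + 7 && ((3*p <= (5/4)*lim - 4 ==> 2*p <= -17) || (3*lim > -2 ==> lim <= 13) || 4*lim > 0 || 2*lim + p >= -7 || ((4/3)*lim == -6 ==> 2*p != -16))
The weakest precondition is 2*p < 2*lim + tot + 7 && ((3*p <= (5/4)*lim - 4 ==> 2*p <= -17) || (3*lim > -2 ==> lim <= 13) || 4*lim > 0 || 2*lim + p >= -7 || ((4/3)*lim == -6 ==> 2*p != -16)).
Check whether 2*p < 2*lim + 11 && ((3*p <= (5/4)*lim - 4 ==> 2*p <= -17) || (3*lim > -2 ==> lim <= 13) || 4*lim > 0 || 2*lim + p >= -7 || ((4/3)*lim == -6 ==> 2*p != -16)) && tot == 4 implies it.
Every state satisfying the precondition satisfies the weakest precondition: the implication holds.
Answer: valid


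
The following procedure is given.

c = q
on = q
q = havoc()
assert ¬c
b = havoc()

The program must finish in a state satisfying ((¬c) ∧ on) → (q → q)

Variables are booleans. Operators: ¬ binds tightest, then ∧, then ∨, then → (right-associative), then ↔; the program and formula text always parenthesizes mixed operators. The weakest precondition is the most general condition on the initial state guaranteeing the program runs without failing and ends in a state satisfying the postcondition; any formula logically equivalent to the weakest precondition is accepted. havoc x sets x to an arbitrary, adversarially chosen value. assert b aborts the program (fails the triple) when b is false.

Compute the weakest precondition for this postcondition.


Working backward. After the program, the postcondition ((¬c) ∧ on) → (q → q) must hold; in canonical form it is true.
Before havoc b: true
Before assert ¬c: ¬c
Before havoc q: ¬c
Before on := q: ¬c
Before c := q: ¬q
Answer: WP = ¬q


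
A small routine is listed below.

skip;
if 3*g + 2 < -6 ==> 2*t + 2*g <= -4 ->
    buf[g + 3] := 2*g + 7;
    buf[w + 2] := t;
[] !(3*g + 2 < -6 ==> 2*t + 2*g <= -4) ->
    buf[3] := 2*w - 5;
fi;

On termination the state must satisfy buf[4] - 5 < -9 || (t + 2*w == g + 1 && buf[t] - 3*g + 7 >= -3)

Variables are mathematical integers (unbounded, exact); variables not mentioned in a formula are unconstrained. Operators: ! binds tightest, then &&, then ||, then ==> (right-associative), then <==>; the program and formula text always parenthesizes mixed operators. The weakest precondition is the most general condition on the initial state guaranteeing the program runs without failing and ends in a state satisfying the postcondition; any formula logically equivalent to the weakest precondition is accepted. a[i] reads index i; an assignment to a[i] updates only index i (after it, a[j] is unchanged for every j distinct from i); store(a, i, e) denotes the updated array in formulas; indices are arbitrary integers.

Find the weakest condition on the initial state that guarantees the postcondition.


Working backward. After the program, the postcondition buf[4] - 5 < -9 || (t + 2*w == g + 1 && buf[t] - 3*g + 7 >= -3) must hold; in canonical form it is buf[4] < -4 || (t + 2*w == g + 1 && buf[t] >= 3*g - 10).
Then branch requires store(store(buf, g + 3, 2*g + 7), w + 2, t)[4] < -4 || (t + 2*w == g + 1 && store(store(buf, g + 3, 2*g + 7), w + 2, t)[t] >= 3*g - 10); else branch requires buf[4] < -4 || (t + 2*w == g + 1 && store(buf, 3, 2*w - 5)[t] >= 3*g - 10).
Before the if: ((3*g < -8 ==> 2*g + 2*t <= -4) ==> (store(store(buf, g + 3, 2*g + 7), w + 2, t)[4] < -4 || (t + 2*w == g + 1 && store(store(buf, g + 3, 2*g + 7), w + 2, t)[t] >= 3*g - 10))) && ((!(3*g < -8 ==> 2*g + 2*t <= -4)) ==> (buf[4] < -4 || (t + 2*w == g + 1 && store(buf, 3, 2*w - 5)[t] >= 3*g - 10)))
Before skip: ((3*g < -8 ==> 2*g + 2*t <= -4) ==> (store(store(buf, g + 3, 2*g + 7), w + 2, t)[4] < -4 || (t + 2*w == g + 1 && store(store(buf, g + 3, 2*g + 7), w + 2, t)[t] >= 3*g - 10))) && ((!(3*g < -8 ==> 2*g + 2*t <= -4)) ==> (buf[4] < -4 || (t + 2*w == g + 1 && store(buf, 3, 2*w - 5)[t] >= 3*g - 10)))
Answer: WP = ((3*g < -8 ==> 2*g + 2*t <= -4) ==> (store(store(buf, g + 3, 2*g + 7), w + 2, t)[4] < -4 || (t + 2*w == g + 1 && store(store(buf, g + 3, 2*g + 7), w + 2, t)[t] >= 3*g - 10))) && ((!(3*g < -8 ==> 2*g + 2*t <= -4)) ==> (buf[4] < -4 || (t + 2*w == g + 1 && store(buf, 3, 2*w - 5)[t] >= 3*g - 10)))


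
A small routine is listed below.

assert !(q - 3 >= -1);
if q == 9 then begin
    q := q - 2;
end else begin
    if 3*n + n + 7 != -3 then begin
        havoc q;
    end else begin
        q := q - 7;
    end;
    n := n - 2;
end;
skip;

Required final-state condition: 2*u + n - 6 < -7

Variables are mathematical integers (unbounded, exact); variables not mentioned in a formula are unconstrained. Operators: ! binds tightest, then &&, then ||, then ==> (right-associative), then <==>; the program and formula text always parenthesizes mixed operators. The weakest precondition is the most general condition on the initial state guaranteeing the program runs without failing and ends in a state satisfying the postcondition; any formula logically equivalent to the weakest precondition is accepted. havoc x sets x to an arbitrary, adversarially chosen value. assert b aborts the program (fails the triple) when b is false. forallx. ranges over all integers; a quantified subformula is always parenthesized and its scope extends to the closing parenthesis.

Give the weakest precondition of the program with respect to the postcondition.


Working backward. After the program, the postcondition 2*u + n - 6 < -7 must hold; in canonical form it is n + 2*u < -1.
Before skip: n + 2*u < -1
Then branch requires n + 2*u < -1; else branch requires (4*n != -10 ==> n + 2*u < 1) && ((!(4*n != -10)) ==> n + 2*u < 1).
Before the if: (q == 9 ==> n + 2*u < -1) && ((!(q == 9)) ==> ((4*n != -10 ==> n + 2*u < 1) && ((!(4*n != -10)) ==> n + 2*u < 1)))
Before assert !(q - 3 >= -1): (!(q >= 2)) && (q == 9 ==> n + 2*u < -1) && ((!(q == 9)) ==> ((4*n != -10 ==> n + 2*u < 1) && ((!(4*n != -10)) ==> n + 2*u < 1)))
Answer: WP = (!(q >= 2)) && (q == 9 ==> n + 2*u < -1) && ((!(q == 9)) ==> ((4*n != -10 ==> n + 2*u < 1) && ((!(4*n != -10)) ==> n + 2*u < 1)))


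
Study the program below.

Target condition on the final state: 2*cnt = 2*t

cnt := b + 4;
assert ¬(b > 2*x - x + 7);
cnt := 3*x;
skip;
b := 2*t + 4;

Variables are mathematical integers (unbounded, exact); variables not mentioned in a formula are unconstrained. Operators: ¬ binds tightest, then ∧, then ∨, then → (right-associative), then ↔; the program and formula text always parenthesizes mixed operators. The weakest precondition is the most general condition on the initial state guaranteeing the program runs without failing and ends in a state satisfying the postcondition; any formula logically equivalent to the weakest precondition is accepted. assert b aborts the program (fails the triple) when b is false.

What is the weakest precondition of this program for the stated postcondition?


Working backward. After the program, 2*cnt = 2*t must hold.
Before b := 2*t + 4: 2*cnt = 2*t
Before skip: 2*cnt = 2*t
Before cnt := 3*x: 6*x = 2*t
Before assert ¬(b > 2*x - x + 7): (¬(b > x + 7)) ∧ 6*x = 2*t
Before cnt := b + 4: (¬(b > x + 7)) ∧ 6*x = 2*t
Answer: WP = (¬(b > x + 7)) ∧ 6*x = 2*t


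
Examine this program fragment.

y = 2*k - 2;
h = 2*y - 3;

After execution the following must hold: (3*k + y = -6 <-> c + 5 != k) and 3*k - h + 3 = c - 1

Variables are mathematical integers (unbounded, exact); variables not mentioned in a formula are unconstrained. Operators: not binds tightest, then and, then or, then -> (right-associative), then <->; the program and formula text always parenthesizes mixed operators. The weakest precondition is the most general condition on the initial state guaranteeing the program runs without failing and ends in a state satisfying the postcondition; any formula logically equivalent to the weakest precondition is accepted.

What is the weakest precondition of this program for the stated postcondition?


Working backward. After the program, the postcondition (3*k + y = -6 <-> c + 5 != k) and 3*k - h + 3 = c - 1 must hold; in canonical form it is (3*k + y = -6 <-> c != k - 5) and 3*k = c + h - 4.
Before h := 2*y - 3: (3*k + y = -6 <-> c != k - 5) and 3*k = c + 2*y - 7
Before y := 2*k - 2: (5*k = -4 <-> c != k - 5) and c + k = 11
Answer: WP = (5*k = -4 <-> c != k - 5) and c + k = 11


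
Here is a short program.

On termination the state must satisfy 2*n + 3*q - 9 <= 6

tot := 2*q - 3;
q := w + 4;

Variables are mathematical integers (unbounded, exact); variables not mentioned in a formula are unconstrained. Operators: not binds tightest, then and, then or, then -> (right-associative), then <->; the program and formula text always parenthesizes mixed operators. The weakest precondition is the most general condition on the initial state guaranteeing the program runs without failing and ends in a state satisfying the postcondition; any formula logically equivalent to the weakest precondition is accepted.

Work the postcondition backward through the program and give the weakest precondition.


Working backward. After the program, the postcondition 2*n + 3*q - 9 <= 6 must hold; in canonical form it is 2*n + 3*q <= 15.
Before q := w + 4: 2*n + 3*w <= 3
Before tot := 2*q - 3: 2*n + 3*w <= 3
Answer: WP = 2*n + 3*w <= 3


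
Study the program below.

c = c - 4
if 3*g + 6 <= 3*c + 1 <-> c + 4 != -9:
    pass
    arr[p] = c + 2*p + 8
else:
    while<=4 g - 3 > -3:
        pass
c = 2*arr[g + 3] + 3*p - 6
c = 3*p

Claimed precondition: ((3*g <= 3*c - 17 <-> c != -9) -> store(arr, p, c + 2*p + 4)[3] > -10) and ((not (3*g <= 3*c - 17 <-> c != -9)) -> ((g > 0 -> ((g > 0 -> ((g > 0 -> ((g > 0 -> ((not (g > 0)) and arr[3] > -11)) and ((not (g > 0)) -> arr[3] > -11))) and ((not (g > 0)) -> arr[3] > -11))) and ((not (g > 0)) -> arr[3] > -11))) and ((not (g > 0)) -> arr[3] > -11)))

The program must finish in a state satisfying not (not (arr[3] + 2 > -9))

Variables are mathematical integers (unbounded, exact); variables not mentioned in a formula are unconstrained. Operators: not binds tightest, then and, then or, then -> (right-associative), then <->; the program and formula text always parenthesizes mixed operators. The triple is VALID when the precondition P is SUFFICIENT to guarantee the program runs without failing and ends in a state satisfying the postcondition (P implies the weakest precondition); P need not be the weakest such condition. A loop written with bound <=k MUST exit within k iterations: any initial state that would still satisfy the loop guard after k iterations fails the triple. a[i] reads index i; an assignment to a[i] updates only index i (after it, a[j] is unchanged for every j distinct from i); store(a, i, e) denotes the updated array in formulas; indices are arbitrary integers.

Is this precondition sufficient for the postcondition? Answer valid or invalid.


Working backward. After the program, the postcondition not (not (arr[3] + 2 > -9)) must hold; in canonical form it is arr[3] > -11.
Before c := 3*p: arr[3] > -11
Before c := 2*arr[g + 3] + 3*p - 6: arr[3] > -11
Then branch requires store(arr, p, c + 2*p + 8)[3] > -11; else branch requires (g > 0 -> ((g > 0 -> ((g > 0 -> ((g > 0 -> ((not (g > 0)) and arr[3] > -11)) and ((not (g > 0)) -> arr[3] > -11))) and ((not (g > 0)) -> arr[3] > -11))) and ((not (g > 0)) -> arr[3] > -11))) and ((not (g > 0)) -> arr[3] > -11).
Before the if: ((3*g <= 3*c - 5 <-> c != -13) -> store(arr, p, c + 2*p + 8)[3] > -11) and ((not (3*g <= 3*c - 5 <-> c != -13)) -> ((g > 0 -> ((g > 0 -> ((g > 0 -> ((g > 0 -> ((not (g > 0)) and arr[3] > -11)) and ((not (g > 0)) -> arr[3] > -11))) and ((not (g > 0)) -> arr[3] > -11))) and ((not (g > 0)) -> arr[3] > -11))) and ((not (g > 0)) -> arr[3] > -11)))
Before c := c - 4: ((3*g <= 3*c - 17 <-> c != -9) -> store(arr, p, c + 2*p + 4)[3] > -11) and ((not (3*g <= 3*c - 17 <-> c != -9)) -> ((g > 0 -> ((g > 0 -> ((g > 0 -> ((g > 0 -> ((not (g > 0)) and arr[3] > -11)) and ((not (g > 0)) -> arr[3] > -11))) and ((not (g > 0)) -> arr[3] > -11))) and ((not (g > 0)) -> arr[3] > -11))) and ((not (g > 0)) -> arr[3] > -11)))
The weakest precondition is ((3*g <= 3*c - 17 <-> c != -9) -> store(arr, p, c + 2*p + 4)[3] > -11) and ((not (3*g <= 3*c - 17 <-> c != -9)) -> ((g > 0 -> ((g > 0 -> ((g > 0 -> ((g > 0 -> ((not (g > 0)) and arr[3] > -11)) and ((not (g > 0)) -> arr[3] > -11))) and ((not (g > 0)) -> arr[3] > -11))) and ((not (g > 0)) -> arr[3] > -11))) and ((not (g > 0)) -> arr[3] > -11))).
Check whether ((3*g <= 3*c - 17 <-> c != -9) -> store(arr, p, c + 2*p + 4)[3] > -10) and ((not (3*g <= 3*c - 17 <-> c != -9)) -> ((g > 0 -> ((g > 0 -> ((g > 0 -> ((g > 0 -> ((not (g > 0)) and arr[3] > -11)) and ((not (g > 0)) -> arr[3] > -11))) and ((not (g > 0)) -> arr[3] > -11))) and ((not (g > 0)) -> arr[3] > -11))) and ((not (g > 0)) -> arr[3] > -11))) implies it.
Every state satisfying the precondition satisfies the weakest precondition: the implication holds.
Answer: valid


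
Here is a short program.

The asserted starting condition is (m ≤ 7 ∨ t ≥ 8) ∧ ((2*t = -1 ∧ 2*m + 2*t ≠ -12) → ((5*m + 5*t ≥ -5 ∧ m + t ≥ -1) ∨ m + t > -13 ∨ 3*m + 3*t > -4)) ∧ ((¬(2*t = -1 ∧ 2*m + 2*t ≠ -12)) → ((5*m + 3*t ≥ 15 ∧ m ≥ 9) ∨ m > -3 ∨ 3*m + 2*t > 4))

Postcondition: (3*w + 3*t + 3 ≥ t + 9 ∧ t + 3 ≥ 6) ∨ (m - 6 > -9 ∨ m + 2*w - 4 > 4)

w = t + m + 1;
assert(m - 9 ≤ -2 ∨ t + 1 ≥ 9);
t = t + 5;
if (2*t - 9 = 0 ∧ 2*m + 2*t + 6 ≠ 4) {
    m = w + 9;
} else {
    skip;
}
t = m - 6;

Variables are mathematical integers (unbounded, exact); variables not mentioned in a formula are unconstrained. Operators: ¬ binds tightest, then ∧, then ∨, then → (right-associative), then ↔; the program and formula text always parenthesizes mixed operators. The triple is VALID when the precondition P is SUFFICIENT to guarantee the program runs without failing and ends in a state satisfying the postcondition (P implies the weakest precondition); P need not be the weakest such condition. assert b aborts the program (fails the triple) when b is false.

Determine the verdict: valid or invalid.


Working backward. After the program, the postcondition (3*w + 3*t + 3 ≥ t + 9 ∧ t + 3 ≥ 6) ∨ (m - 6 > -9 ∨ m + 2*w - 4 > 4) must hold; in canonical form it is (2*t + 3*w ≥ 6 ∧ t ≥ 3) ∨ m > -3 ∨ m + 2*w > 8.
Before t := m - 6: (2*m + 3*w ≥ 18 ∧ m ≥ 9) ∨ m > -3 ∨ m + 2*w > 8
Then branch requires (5*w ≥ 0 ∧ w ≥ 0) ∨ w > -12 ∨ 3*w > -1; else branch requires (2*m + 3*w ≥ 18 ∧ m ≥ 9) ∨ m > -3 ∨ m + 2*w > 8.
Before the if: ((2*t = 9 ∧ 2*m + 2*t ≠ -2) → ((5*w ≥ 0 ∧ w ≥ 0) ∨ w > -12 ∨ 3*w > -1)) ∧ ((¬(2*t = 9 ∧ 2*m + 2*t ≠ -2)) → ((2*m + 3*w ≥ 18 ∧ m ≥ 9) ∨ m > -3 ∨ m + 2*w > 8))
Before t := t + 5: ((2*t = -1 ∧ 2*m + 2*t ≠ -12) → ((5*w ≥ 0 ∧ w ≥ 0) ∨ w > -12 ∨ 3*w > -1)) ∧ ((¬(2*t = -1 ∧ 2*m + 2*t ≠ -12)) → ((2*m + 3*w ≥ 18 ∧ m ≥ 9) ∨ m > -3 ∨ m + 2*w > 8))
Before assert m - 9 ≤ -2 ∨ t + 1 ≥ 9: (m ≤ 7 ∨ t ≥ 8) ∧ ((2*t = -1 ∧ 2*m + 2*t ≠ -12) → ((5*w ≥ 0 ∧ w ≥ 0) ∨ w > -12 ∨ 3*w > -1)) ∧ ((¬(2*t = -1 ∧ 2*m + 2*t ≠ -12)) → ((2*m + 3*w ≥ 18 ∧ m ≥ 9) ∨ m > -3 ∨ m + 2*w > 8))
Before w := t + m + 1: (m ≤ 7 ∨ t ≥ 8) ∧ ((2*t = -1 ∧ 2*m + 2*t ≠ -12) → ((5*m + 5*t ≥ -5 ∧ m + t ≥ -1) ∨ m + t > -13 ∨ 3*m + 3*t > -4)) ∧ ((¬(2*t = -1 ∧ 2*m + 2*t ≠ -12)) → ((5*m + 3*t ≥ 15 ∧ m ≥ 9) ∨ m > -3 ∨ 3*m + 2*t > 6))
The weakest precondition is (m ≤ 7 ∨ t ≥ 8) ∧ ((2*t = -1 ∧ 2*m + 2*t ≠ -12) → ((5*m + 5*t ≥ -5 ∧ m + t ≥ -1) ∨ m + t > -13 ∨ 3*m + 3*t > -4)) ∧ ((¬(2*t = -1 ∧ 2*m + 2*t ≠ -12)) → ((5*m + 3*t ≥ 15 ∧ m ≥ 9) ∨ m > -3 ∨ 3*m + 2*t > 6)).
Check whether (m ≤ 7 ∨ t ≥ 8) ∧ ((2*t = -1 ∧ 2*m + 2*t ≠ -12) → ((5*m + 5*t ≥ -5 ∧ m + t ≥ -1) ∨ m + t > -13 ∨ 3*m + 3*t > -4)) ∧ ((¬(2*t = -1 ∧ 2*m + 2*t ≠ -12)) → ((5*m + 3*t ≥ 15 ∧ m ≥ 9) ∨ m > -3 ∨ 3*m + 2*t > 4)) implies it.
Countermodel: at the initial state m = -3, t = 7, the precondition holds but the weakest precondition fails.
Answer: invalid


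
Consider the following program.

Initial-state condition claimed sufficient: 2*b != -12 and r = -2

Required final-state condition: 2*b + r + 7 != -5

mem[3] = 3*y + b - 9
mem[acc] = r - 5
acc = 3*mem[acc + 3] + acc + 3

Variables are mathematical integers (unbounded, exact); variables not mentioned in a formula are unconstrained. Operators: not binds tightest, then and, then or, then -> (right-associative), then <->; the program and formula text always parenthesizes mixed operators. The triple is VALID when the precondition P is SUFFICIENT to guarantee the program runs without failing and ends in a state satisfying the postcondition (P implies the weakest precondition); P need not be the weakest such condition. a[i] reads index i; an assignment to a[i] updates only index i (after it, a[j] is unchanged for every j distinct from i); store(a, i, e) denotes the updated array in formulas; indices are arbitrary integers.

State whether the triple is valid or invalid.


Working backward. After the program, the postcondition 2*b + r + 7 != -5 must hold; in canonical form it is 2*b + r != -12.
Before acc := 3*mem[acc + 3] + acc + 3: 2*b + r != -12
Before mem[acc] := r - 5: 2*b + r != -12
Before mem[3] := 3*y + b - 9: 2*b + r != -12
The weakest precondition is 2*b + r != -12.
Check whether 2*b != -12 and r = -2 implies it.
Countermodel: at the initial state b = -5, r = -2, the precondition holds but the weakest precondition fails.
Answer: invalid


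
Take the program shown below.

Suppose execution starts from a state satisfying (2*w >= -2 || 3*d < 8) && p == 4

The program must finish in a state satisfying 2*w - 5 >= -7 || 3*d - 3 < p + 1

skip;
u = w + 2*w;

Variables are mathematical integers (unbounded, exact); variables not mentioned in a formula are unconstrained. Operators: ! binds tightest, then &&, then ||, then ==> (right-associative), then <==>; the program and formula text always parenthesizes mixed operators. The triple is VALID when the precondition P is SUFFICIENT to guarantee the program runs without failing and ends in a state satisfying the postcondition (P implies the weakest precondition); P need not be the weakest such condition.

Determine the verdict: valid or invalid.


Working backward. After the program, the postcondition 2*w - 5 >= -7 || 3*d - 3 < p + 1 must hold; in canonical form it is 2*w >= -2 || 3*d < p + 4.
Before u := w + 2*w: 2*w >= -2 || 3*d < p + 4
Before skip: 2*w >= -2 || 3*d < p + 4
The weakest precondition is 2*w >= -2 || 3*d < p + 4.
Check whether (2*w >= -2 || 3*d < 8) && p == 4 implies it.
Every state satisfying the precondition satisfies the weakest precondition: the implication holds.
Answer: valid


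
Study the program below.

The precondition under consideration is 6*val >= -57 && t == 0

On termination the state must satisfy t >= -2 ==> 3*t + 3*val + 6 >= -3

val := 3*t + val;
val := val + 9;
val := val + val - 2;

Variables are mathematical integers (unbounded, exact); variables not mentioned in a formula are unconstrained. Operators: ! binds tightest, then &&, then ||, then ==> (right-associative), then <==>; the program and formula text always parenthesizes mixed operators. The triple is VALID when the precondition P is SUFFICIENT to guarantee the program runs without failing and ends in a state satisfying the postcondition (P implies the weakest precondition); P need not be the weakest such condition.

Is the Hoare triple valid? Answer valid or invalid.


Working backward. After the program, the postcondition t >= -2 ==> 3*t + 3*val + 6 >= -3 must hold; in canonical form it is t >= -2 ==> 3*t + 3*val >= -9.
Before val := val + val - 2: t >= -2 ==> 3*t + 6*val >= -3
Before val := val + 9: t >= -2 ==> 3*t + 6*val >= -57
Before val := 3*t + val: t >= -2 ==> 21*t + 6*val >= -57
The weakest precondition is t >= -2 ==> 21*t + 6*val >= -57.
Check whether 6*val >= -57 && t == 0 implies it.
Every state satisfying the precondition satisfies the weakest precondition: the implication holds.
Answer: valid


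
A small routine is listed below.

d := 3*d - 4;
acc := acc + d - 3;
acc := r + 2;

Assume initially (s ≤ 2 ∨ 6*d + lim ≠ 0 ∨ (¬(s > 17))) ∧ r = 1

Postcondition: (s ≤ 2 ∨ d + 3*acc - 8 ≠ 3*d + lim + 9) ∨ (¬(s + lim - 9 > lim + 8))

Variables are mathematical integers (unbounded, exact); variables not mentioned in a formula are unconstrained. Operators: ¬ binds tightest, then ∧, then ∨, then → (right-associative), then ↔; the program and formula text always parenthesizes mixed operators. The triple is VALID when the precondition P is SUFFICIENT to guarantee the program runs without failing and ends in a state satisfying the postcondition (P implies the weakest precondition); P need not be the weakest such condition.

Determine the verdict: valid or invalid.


Working backward. After the program, the postcondition (s ≤ 2 ∨ d + 3*acc - 8 ≠ 3*d + lim + 9) ∨ (¬(s + lim - 9 > lim + 8)) must hold; in canonical form it is s ≤ 2 ∨ 3*acc ≠ 2*d + lim + 17 ∨ (¬(s > 17)).
Before acc := r + 2: s ≤ 2 ∨ 3*r ≠ 2*d + lim + 11 ∨ (¬(s > 17))
Before acc := acc + d - 3: s ≤ 2 ∨ 3*r ≠ 2*d + lim + 11 ∨ (¬(s > 17))
Before d := 3*d - 4: s ≤ 2 ∨ 3*r ≠ 6*d + lim + 3 ∨ (¬(s > 17))
The weakest precondition is s ≤ 2 ∨ 3*r ≠ 6*d + lim + 3 ∨ (¬(s > 17)).
Check whether (s ≤ 2 ∨ 6*d + lim ≠ 0 ∨ (¬(s > 17))) ∧ r = 1 implies it.
Every state satisfying the precondition satisfies the weakest precondition: the implication holds.
Answer: valid


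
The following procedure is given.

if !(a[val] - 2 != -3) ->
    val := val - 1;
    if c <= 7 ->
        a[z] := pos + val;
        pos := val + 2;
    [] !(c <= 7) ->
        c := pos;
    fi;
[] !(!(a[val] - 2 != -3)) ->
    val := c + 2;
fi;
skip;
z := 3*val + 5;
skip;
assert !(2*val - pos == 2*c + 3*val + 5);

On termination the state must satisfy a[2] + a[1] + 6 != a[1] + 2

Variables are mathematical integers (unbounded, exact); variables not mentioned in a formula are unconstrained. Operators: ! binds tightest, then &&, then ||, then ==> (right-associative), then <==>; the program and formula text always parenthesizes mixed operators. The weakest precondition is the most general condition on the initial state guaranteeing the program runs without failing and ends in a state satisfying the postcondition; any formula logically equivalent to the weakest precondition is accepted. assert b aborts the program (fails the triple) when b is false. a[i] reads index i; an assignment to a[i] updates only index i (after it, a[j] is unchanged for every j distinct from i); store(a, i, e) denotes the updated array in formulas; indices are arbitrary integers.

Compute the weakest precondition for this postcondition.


Working backward. After the program, the postcondition a[2] + a[1] + 6 != a[1] + 2 must hold; in canonical form it is a[2] != -4.
Before assert !(2*val - pos == 2*c + 3*val + 5): (!(2*c + pos + val == -5)) && a[2] != -4
Before skip: (!(2*c + pos + val == -5)) && a[2] != -4
Before z := 3*val + 5: (!(2*c + pos + val == -5)) && a[2] != -4
Before skip: (!(2*c + pos + val == -5)) && a[2] != -4
Then branch requires (c <= 7 ==> ((!(2*c + 2*val == -5)) && store(a, z, pos + val - 1)[2] != -4)) && ((!(c <= 7)) ==> ((!(3*pos + val == -4)) && a[2] != -4)); else branch requires (!(3*c + pos == -7)) && a[2] != -4.
Before the if: ((!(a[val] != -1)) ==> ((c <= 7 ==> ((!(2*c + 2*val == -5)) && store(a, z, pos + val - 1)[2] != -4)) && ((!(c <= 7)) ==> ((!(3*pos + val == -4)) && a[2] != -4)))) && (a[val] != -1 ==> ((!(3*c + pos == -7)) && a[2] != -4))
Answer: WP = ((!(a[val] != -1)) ==> ((c <= 7 ==> ((!(2*c + 2*val == -5)) && store(a, z, pos + val - 1)[2] != -4)) && ((!(c <= 7)) ==> ((!(3*pos + val == -4)) && a[2] != -4)))) && (a[val] != -1 ==> ((!(3*c + pos == -7)) && a[2] != -4))


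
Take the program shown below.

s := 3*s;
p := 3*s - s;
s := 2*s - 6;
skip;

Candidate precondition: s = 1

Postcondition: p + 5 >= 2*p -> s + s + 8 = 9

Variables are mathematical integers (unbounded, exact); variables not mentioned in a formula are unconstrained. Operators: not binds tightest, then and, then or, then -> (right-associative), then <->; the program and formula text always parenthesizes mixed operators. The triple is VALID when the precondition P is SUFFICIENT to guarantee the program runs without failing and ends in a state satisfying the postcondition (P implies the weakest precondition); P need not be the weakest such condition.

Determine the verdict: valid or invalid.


Working backward. After the program, the postcondition p + 5 >= 2*p -> s + s + 8 = 9 must hold; in canonical form it is p <= 5 -> 2*s = 1.
Before skip: p <= 5 -> 2*s = 1
Before s := 2*s - 6: p <= 5 -> 4*s = 13
Before p := 3*s - s: 2*s <= 5 -> 4*s = 13
Before s := 3*s: 6*s <= 5 -> 12*s = 13
The weakest precondition is 6*s <= 5 -> 12*s = 13.
Check whether s = 1 implies it.
Every state satisfying the precondition satisfies the weakest precondition: the implication holds.
Answer: valid


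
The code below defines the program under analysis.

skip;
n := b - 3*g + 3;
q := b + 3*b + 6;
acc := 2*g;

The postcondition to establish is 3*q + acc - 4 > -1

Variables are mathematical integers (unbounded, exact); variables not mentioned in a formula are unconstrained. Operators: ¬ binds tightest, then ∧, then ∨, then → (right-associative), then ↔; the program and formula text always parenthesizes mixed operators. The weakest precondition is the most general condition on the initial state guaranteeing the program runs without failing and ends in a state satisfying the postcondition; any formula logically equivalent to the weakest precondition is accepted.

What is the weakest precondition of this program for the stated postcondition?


Working backward. After the program, the postcondition 3*q + acc - 4 > -1 must hold; in canonical form it is acc + 3*q > 3.
Before acc := 2*g: 2*g + 3*q > 3
Before q := b + 3*b + 6: 12*b + 2*g > -15
Before n := b - 3*g + 3: 12*b + 2*g > -15
Before skip: 12*b + 2*g > -15
Answer: WP = 12*b + 2*g > -15


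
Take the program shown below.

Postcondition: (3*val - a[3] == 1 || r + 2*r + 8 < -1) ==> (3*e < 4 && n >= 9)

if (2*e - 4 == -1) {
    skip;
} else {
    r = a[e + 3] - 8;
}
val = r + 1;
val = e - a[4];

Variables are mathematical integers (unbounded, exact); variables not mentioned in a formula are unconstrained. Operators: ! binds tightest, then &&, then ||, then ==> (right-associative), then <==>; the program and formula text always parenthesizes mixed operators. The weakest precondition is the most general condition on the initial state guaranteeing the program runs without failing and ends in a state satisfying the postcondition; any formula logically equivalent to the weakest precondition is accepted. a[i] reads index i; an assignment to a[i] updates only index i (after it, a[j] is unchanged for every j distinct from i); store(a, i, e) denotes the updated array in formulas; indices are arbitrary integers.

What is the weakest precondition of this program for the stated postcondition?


Working backward. After the program, the postcondition (3*val - a[3] == 1 || r + 2*r + 8 < -1) ==> (3*e < 4 && n >= 9) must hold; in canonical form it is (3*val == a[3] + 1 || 3*r < -9) ==> (3*e < 4 && n >= 9).
Before val := e - a[4]: (3*e == a[3] + 3*a[4] + 1 || 3*r < -9) ==> (3*e < 4 && n >= 9)
Before val := r + 1: (3*e == a[3] + 3*a[4] + 1 || 3*r < -9) ==> (3*e < 4 && n >= 9)
Then branch requires (3*e == a[3] + 3*a[4] + 1 || 3*r < -9) ==> (3*e < 4 && n >= 9); else branch requires (3*e == a[3] + 3*a[4] + 1 || 3*a[e + 3] < 15) ==> (3*e < 4 && n >= 9).
Before the if: (2*e == 3 ==> ((3*e == a[3] + 3*a[4] + 1 || 3*r < -9) ==> (3*e < 4 && n >= 9))) && ((!(2*e == 3)) ==> ((3*e == a[3] + 3*a[4] + 1 || 3*a[e + 3] < 15) ==> (3*e < 4 && n >= 9)))
Answer: WP = (2*e == 3 ==> ((3*e == a[3] + 3*a[4] + 1 || 3*r < -9) ==> (3*e < 4 && n >= 9))) && ((!(2*e == 3)) ==> ((3*e == a[3] + 3*a[4] + 1 || 3*a[e + 3] < 15) ==> (3*e < 4 && n >= 9)))
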